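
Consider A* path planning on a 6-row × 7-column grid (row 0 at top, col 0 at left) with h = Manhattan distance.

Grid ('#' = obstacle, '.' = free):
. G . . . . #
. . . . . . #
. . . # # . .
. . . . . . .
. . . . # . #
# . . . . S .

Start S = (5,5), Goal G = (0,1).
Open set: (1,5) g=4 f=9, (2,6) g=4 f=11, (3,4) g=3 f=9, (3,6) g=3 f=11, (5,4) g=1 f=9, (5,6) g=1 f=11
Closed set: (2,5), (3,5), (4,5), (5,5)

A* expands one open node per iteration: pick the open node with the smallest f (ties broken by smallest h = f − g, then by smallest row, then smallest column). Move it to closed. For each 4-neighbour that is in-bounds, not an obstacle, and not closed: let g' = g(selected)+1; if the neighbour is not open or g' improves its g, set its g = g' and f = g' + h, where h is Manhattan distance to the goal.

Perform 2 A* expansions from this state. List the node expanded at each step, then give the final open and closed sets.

step 1: expand (1,5) (f=9, h=5) → closed; open now [(0,5) g=5 f=9, (1,4) g=5 f=9, (2,6) g=4 f=11, (3,4) g=3 f=9, (3,6) g=3 f=11, (5,4) g=1 f=9, (5,6) g=1 f=11]
step 2: expand (0,5) (f=9, h=4) → closed; open now [(0,4) g=6 f=9, (1,4) g=5 f=9, (2,6) g=4 f=11, (3,4) g=3 f=9, (3,6) g=3 f=11, (5,4) g=1 f=9, (5,6) g=1 f=11]

order=[(1,5) → (0,5)]; open=[(0,4) g=6 f=9, (1,4) g=5 f=9, (2,6) g=4 f=11, (3,4) g=3 f=9, (3,6) g=3 f=11, (5,4) g=1 f=9, (5,6) g=1 f=11]; closed=[(0,5), (1,5), (2,5), (3,5), (4,5), (5,5)]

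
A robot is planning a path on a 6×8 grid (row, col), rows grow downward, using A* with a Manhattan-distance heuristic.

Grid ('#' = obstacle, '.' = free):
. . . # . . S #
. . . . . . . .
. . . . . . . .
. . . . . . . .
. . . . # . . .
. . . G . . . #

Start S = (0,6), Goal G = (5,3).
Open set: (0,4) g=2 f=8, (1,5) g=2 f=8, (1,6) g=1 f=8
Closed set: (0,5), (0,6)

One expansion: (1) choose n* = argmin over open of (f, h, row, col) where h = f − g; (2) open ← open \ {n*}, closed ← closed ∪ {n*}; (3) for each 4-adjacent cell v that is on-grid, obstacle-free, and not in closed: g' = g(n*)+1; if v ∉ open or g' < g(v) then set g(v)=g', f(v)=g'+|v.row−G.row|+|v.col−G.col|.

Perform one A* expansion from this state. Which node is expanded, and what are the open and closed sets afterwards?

step 1: expand (0,4) (f=8, h=6) → closed; open now [(1,4) g=3 f=8, (1,5) g=2 f=8, (1,6) g=1 f=8]

expanded=(0,4); open=[(1,4) g=3 f=8, (1,5) g=2 f=8, (1,6) g=1 f=8]; closed=[(0,4), (0,5), (0,6)]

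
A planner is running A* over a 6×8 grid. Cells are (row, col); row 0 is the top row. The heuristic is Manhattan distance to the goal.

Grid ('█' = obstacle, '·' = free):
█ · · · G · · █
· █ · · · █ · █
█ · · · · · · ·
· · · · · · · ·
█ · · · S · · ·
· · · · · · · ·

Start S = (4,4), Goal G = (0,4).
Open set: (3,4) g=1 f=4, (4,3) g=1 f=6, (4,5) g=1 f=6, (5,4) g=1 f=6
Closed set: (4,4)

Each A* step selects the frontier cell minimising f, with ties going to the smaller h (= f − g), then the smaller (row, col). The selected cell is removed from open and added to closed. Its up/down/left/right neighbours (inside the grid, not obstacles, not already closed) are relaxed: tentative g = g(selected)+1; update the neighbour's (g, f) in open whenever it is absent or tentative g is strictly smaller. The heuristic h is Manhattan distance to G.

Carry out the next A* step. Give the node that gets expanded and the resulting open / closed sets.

expanded=(3,4); open=[(2,4) g=2 f=4, (3,3) g=2 f=6, (3,5) g=2 f=6, (4,3) g=1 f=6, (4,5) g=1 f=6, (5,4) g=1 f=6]; closed=[(3,4), (4,4)]

step 1: expand (3,4) (f=4, h=3) → closed; open now [(2,4) g=2 f=4, (3,3) g=2 f=6, (3,5) g=2 f=6, (4,3) g=1 f=6, (4,5) g=1 f=6, (5,4) g=1 f=6]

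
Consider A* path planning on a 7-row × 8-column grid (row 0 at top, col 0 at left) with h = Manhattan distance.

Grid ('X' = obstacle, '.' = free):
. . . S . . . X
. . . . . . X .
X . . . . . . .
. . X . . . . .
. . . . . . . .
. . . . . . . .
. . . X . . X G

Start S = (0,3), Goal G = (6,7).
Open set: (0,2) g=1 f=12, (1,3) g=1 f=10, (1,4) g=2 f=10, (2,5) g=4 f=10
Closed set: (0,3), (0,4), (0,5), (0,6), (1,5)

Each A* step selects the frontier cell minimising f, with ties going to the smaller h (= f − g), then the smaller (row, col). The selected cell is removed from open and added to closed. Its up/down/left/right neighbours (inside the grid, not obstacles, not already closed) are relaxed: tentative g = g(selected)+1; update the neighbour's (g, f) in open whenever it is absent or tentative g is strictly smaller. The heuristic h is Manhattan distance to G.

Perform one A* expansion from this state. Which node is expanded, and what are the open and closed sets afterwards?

step 1: expand (2,5) (f=10, h=6) → closed; open now [(0,2) g=1 f=12, (1,3) g=1 f=10, (1,4) g=2 f=10, (2,4) g=5 f=12, (2,6) g=5 f=10, (3,5) g=5 f=10]

expanded=(2,5); open=[(0,2) g=1 f=12, (1,3) g=1 f=10, (1,4) g=2 f=10, (2,4) g=5 f=12, (2,6) g=5 f=10, (3,5) g=5 f=10]; closed=[(0,3), (0,4), (0,5), (0,6), (1,5), (2,5)]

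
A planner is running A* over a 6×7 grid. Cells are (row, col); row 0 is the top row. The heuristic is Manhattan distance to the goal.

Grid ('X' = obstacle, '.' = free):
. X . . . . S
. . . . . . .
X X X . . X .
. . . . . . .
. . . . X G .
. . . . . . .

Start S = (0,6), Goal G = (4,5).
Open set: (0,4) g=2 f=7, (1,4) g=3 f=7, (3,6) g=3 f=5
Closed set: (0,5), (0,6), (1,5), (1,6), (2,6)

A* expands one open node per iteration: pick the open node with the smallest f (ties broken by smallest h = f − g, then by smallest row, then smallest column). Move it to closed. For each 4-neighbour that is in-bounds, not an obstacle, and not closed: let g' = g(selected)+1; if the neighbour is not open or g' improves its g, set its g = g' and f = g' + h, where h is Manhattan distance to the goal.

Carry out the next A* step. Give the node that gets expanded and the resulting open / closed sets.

step 1: expand (3,6) (f=5, h=2) → closed; open now [(0,4) g=2 f=7, (1,4) g=3 f=7, (3,5) g=4 f=5, (4,6) g=4 f=5]

expanded=(3,6); open=[(0,4) g=2 f=7, (1,4) g=3 f=7, (3,5) g=4 f=5, (4,6) g=4 f=5]; closed=[(0,5), (0,6), (1,5), (1,6), (2,6), (3,6)]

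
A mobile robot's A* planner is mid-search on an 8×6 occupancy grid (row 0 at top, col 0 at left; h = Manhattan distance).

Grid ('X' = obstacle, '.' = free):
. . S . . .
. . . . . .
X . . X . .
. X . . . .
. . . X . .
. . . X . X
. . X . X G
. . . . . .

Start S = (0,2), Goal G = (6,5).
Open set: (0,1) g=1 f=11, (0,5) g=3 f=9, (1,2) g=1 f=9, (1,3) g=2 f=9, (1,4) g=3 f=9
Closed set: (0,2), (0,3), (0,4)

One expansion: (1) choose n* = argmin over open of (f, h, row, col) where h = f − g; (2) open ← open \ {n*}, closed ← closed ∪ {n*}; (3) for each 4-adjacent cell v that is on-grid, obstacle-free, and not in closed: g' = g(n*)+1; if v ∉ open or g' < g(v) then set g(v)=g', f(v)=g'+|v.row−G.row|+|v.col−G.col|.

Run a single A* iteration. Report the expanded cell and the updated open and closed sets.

expanded=(0,5); open=[(0,1) g=1 f=11, (1,2) g=1 f=9, (1,3) g=2 f=9, (1,4) g=3 f=9, (1,5) g=4 f=9]; closed=[(0,2), (0,3), (0,4), (0,5)]

step 1: expand (0,5) (f=9, h=6) → closed; open now [(0,1) g=1 f=11, (1,2) g=1 f=9, (1,3) g=2 f=9, (1,4) g=3 f=9, (1,5) g=4 f=9]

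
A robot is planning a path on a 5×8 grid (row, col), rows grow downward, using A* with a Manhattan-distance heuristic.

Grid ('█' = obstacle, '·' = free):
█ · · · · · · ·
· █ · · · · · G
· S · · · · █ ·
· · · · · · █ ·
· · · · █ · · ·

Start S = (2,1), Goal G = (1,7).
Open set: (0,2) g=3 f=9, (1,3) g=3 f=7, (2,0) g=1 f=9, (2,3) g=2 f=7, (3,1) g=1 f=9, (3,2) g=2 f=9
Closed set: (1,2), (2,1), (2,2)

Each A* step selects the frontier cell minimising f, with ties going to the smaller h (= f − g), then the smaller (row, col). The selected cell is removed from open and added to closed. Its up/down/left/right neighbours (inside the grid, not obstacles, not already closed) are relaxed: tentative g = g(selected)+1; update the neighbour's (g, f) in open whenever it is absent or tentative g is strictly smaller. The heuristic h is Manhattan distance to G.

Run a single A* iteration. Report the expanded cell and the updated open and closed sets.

expanded=(1,3); open=[(0,2) g=3 f=9, (0,3) g=4 f=9, (1,4) g=4 f=7, (2,0) g=1 f=9, (2,3) g=2 f=7, (3,1) g=1 f=9, (3,2) g=2 f=9]; closed=[(1,2), (1,3), (2,1), (2,2)]

step 1: expand (1,3) (f=7, h=4) → closed; open now [(0,2) g=3 f=9, (0,3) g=4 f=9, (1,4) g=4 f=7, (2,0) g=1 f=9, (2,3) g=2 f=7, (3,1) g=1 f=9, (3,2) g=2 f=9]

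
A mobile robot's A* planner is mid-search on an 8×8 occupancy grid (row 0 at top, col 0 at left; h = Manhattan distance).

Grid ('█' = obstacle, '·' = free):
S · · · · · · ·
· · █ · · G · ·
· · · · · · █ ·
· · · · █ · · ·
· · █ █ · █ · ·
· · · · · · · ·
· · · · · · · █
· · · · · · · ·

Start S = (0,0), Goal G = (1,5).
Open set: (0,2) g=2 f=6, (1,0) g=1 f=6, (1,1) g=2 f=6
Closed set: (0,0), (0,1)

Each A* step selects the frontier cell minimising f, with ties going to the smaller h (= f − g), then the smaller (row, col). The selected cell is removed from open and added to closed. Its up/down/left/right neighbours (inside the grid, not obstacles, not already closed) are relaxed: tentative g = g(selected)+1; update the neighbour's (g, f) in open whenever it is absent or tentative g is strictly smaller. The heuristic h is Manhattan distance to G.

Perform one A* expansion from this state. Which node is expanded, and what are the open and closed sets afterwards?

step 1: expand (0,2) (f=6, h=4) → closed; open now [(0,3) g=3 f=6, (1,0) g=1 f=6, (1,1) g=2 f=6]

expanded=(0,2); open=[(0,3) g=3 f=6, (1,0) g=1 f=6, (1,1) g=2 f=6]; closed=[(0,0), (0,1), (0,2)]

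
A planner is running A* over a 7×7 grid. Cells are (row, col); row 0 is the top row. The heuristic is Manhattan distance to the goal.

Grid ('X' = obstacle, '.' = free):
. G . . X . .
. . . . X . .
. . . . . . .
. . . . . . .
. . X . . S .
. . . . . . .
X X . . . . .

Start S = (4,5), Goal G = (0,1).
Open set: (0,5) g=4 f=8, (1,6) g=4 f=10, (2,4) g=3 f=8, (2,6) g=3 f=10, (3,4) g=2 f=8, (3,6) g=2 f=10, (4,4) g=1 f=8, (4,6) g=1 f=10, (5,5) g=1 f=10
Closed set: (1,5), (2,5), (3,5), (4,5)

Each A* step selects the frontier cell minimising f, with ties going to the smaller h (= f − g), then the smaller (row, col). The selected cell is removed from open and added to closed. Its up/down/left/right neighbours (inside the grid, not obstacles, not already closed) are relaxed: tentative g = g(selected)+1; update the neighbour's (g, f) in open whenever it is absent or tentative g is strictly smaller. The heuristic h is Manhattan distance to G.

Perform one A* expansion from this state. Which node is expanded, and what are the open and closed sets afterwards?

expanded=(0,5); open=[(0,6) g=5 f=10, (1,6) g=4 f=10, (2,4) g=3 f=8, (2,6) g=3 f=10, (3,4) g=2 f=8, (3,6) g=2 f=10, (4,4) g=1 f=8, (4,6) g=1 f=10, (5,5) g=1 f=10]; closed=[(0,5), (1,5), (2,5), (3,5), (4,5)]

step 1: expand (0,5) (f=8, h=4) → closed; open now [(0,6) g=5 f=10, (1,6) g=4 f=10, (2,4) g=3 f=8, (2,6) g=3 f=10, (3,4) g=2 f=8, (3,6) g=2 f=10, (4,4) g=1 f=8, (4,6) g=1 f=10, (5,5) g=1 f=10]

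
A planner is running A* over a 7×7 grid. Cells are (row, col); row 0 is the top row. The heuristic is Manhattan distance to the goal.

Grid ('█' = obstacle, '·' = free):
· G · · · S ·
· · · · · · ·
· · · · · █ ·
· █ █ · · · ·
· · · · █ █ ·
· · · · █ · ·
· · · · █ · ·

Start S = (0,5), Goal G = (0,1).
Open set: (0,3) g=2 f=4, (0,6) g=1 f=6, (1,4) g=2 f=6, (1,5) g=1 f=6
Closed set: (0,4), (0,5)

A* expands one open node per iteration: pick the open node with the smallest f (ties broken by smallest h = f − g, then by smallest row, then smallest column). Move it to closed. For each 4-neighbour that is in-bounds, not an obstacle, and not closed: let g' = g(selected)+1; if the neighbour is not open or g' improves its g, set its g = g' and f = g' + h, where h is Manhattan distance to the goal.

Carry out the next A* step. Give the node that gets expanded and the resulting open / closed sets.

expanded=(0,3); open=[(0,2) g=3 f=4, (0,6) g=1 f=6, (1,3) g=3 f=6, (1,4) g=2 f=6, (1,5) g=1 f=6]; closed=[(0,3), (0,4), (0,5)]

step 1: expand (0,3) (f=4, h=2) → closed; open now [(0,2) g=3 f=4, (0,6) g=1 f=6, (1,3) g=3 f=6, (1,4) g=2 f=6, (1,5) g=1 f=6]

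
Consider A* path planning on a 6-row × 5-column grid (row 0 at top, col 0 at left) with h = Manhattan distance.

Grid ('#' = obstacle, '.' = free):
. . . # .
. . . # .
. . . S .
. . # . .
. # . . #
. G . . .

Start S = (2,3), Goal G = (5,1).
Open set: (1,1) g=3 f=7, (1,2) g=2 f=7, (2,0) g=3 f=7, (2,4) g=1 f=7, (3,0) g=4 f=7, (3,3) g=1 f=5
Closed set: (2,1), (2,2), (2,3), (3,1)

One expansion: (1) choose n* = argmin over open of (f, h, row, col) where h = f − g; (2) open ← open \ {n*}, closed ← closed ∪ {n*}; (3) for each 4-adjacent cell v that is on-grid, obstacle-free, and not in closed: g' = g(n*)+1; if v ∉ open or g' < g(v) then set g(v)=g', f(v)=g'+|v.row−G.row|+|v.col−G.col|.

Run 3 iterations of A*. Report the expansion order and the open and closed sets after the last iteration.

step 1: expand (3,3) (f=5, h=4) → closed; open now [(1,1) g=3 f=7, (1,2) g=2 f=7, (2,0) g=3 f=7, (2,4) g=1 f=7, (3,0) g=4 f=7, (3,4) g=2 f=7, (4,3) g=2 f=5]
step 2: expand (4,3) (f=5, h=3) → closed; open now [(1,1) g=3 f=7, (1,2) g=2 f=7, (2,0) g=3 f=7, (2,4) g=1 f=7, (3,0) g=4 f=7, (3,4) g=2 f=7, (4,2) g=3 f=5, (5,3) g=3 f=5]
step 3: expand (4,2) (f=5, h=2) → closed; open now [(1,1) g=3 f=7, (1,2) g=2 f=7, (2,0) g=3 f=7, (2,4) g=1 f=7, (3,0) g=4 f=7, (3,4) g=2 f=7, (5,2) g=4 f=5, (5,3) g=3 f=5]

order=[(3,3) → (4,3) → (4,2)]; open=[(1,1) g=3 f=7, (1,2) g=2 f=7, (2,0) g=3 f=7, (2,4) g=1 f=7, (3,0) g=4 f=7, (3,4) g=2 f=7, (5,2) g=4 f=5, (5,3) g=3 f=5]; closed=[(2,1), (2,2), (2,3), (3,1), (3,3), (4,2), (4,3)]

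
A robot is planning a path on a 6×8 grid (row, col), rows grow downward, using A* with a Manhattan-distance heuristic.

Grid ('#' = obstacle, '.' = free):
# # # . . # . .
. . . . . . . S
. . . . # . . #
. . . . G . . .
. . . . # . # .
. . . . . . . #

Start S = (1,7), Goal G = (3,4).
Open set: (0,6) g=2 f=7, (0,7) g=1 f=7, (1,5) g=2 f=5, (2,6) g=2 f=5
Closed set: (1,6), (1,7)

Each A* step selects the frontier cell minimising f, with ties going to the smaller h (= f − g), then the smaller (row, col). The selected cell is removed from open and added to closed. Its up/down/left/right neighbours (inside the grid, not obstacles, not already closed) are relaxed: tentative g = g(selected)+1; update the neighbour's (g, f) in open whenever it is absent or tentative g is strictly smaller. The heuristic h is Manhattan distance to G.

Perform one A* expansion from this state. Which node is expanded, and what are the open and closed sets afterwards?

step 1: expand (1,5) (f=5, h=3) → closed; open now [(0,6) g=2 f=7, (0,7) g=1 f=7, (1,4) g=3 f=5, (2,5) g=3 f=5, (2,6) g=2 f=5]

expanded=(1,5); open=[(0,6) g=2 f=7, (0,7) g=1 f=7, (1,4) g=3 f=5, (2,5) g=3 f=5, (2,6) g=2 f=5]; closed=[(1,5), (1,6), (1,7)]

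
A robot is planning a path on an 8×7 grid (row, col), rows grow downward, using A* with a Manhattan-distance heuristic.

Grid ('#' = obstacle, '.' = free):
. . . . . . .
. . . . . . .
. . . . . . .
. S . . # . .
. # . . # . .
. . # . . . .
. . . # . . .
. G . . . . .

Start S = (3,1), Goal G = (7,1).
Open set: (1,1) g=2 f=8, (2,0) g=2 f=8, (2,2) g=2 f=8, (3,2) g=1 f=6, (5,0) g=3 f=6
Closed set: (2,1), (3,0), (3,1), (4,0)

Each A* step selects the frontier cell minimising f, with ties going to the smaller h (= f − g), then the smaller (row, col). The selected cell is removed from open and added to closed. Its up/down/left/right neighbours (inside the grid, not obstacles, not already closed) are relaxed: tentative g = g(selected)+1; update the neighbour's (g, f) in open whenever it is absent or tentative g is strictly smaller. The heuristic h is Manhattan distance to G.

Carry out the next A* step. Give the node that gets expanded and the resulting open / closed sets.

expanded=(5,0); open=[(1,1) g=2 f=8, (2,0) g=2 f=8, (2,2) g=2 f=8, (3,2) g=1 f=6, (5,1) g=4 f=6, (6,0) g=4 f=6]; closed=[(2,1), (3,0), (3,1), (4,0), (5,0)]

step 1: expand (5,0) (f=6, h=3) → closed; open now [(1,1) g=2 f=8, (2,0) g=2 f=8, (2,2) g=2 f=8, (3,2) g=1 f=6, (5,1) g=4 f=6, (6,0) g=4 f=6]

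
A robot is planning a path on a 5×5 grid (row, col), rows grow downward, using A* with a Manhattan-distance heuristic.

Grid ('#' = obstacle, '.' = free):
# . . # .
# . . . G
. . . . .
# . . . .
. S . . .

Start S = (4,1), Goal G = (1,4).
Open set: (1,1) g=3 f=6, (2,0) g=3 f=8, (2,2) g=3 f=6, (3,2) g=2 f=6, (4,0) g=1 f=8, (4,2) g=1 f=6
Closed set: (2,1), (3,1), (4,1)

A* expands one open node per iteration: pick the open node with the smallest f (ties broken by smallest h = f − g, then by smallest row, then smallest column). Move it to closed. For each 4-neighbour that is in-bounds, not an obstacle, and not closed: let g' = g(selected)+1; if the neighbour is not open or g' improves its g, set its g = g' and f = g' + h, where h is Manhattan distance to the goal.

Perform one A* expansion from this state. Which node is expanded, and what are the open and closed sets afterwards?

step 1: expand (1,1) (f=6, h=3) → closed; open now [(0,1) g=4 f=8, (1,2) g=4 f=6, (2,0) g=3 f=8, (2,2) g=3 f=6, (3,2) g=2 f=6, (4,0) g=1 f=8, (4,2) g=1 f=6]

expanded=(1,1); open=[(0,1) g=4 f=8, (1,2) g=4 f=6, (2,0) g=3 f=8, (2,2) g=3 f=6, (3,2) g=2 f=6, (4,0) g=1 f=8, (4,2) g=1 f=6]; closed=[(1,1), (2,1), (3,1), (4,1)]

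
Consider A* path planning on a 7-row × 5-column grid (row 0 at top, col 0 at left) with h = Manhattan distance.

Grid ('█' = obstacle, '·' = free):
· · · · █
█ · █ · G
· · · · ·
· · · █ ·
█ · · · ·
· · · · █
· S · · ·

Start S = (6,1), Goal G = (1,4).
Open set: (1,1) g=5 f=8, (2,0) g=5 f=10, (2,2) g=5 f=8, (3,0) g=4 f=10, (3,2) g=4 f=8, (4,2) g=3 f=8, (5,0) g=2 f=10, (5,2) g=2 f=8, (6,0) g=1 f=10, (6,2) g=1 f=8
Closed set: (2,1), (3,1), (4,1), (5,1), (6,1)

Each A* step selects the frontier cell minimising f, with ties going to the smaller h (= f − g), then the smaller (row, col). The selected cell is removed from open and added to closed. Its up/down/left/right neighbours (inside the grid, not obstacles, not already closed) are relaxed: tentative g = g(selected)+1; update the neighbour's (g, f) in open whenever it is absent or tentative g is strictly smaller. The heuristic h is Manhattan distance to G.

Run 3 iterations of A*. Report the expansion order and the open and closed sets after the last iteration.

step 1: expand (1,1) (f=8, h=3) → closed; open now [(0,1) g=6 f=10, (2,0) g=5 f=10, (2,2) g=5 f=8, (3,0) g=4 f=10, (3,2) g=4 f=8, (4,2) g=3 f=8, (5,0) g=2 f=10, (5,2) g=2 f=8, (6,0) g=1 f=10, (6,2) g=1 f=8]
step 2: expand (2,2) (f=8, h=3) → closed; open now [(0,1) g=6 f=10, (2,0) g=5 f=10, (2,3) g=6 f=8, (3,0) g=4 f=10, (3,2) g=4 f=8, (4,2) g=3 f=8, (5,0) g=2 f=10, (5,2) g=2 f=8, (6,0) g=1 f=10, (6,2) g=1 f=8]
step 3: expand (2,3) (f=8, h=2) → closed; open now [(0,1) g=6 f=10, (1,3) g=7 f=8, (2,0) g=5 f=10, (2,4) g=7 f=8, (3,0) g=4 f=10, (3,2) g=4 f=8, (4,2) g=3 f=8, (5,0) g=2 f=10, (5,2) g=2 f=8, (6,0) g=1 f=10, (6,2) g=1 f=8]

order=[(1,1) → (2,2) → (2,3)]; open=[(0,1) g=6 f=10, (1,3) g=7 f=8, (2,0) g=5 f=10, (2,4) g=7 f=8, (3,0) g=4 f=10, (3,2) g=4 f=8, (4,2) g=3 f=8, (5,0) g=2 f=10, (5,2) g=2 f=8, (6,0) g=1 f=10, (6,2) g=1 f=8]; closed=[(1,1), (2,1), (2,2), (2,3), (3,1), (4,1), (5,1), (6,1)]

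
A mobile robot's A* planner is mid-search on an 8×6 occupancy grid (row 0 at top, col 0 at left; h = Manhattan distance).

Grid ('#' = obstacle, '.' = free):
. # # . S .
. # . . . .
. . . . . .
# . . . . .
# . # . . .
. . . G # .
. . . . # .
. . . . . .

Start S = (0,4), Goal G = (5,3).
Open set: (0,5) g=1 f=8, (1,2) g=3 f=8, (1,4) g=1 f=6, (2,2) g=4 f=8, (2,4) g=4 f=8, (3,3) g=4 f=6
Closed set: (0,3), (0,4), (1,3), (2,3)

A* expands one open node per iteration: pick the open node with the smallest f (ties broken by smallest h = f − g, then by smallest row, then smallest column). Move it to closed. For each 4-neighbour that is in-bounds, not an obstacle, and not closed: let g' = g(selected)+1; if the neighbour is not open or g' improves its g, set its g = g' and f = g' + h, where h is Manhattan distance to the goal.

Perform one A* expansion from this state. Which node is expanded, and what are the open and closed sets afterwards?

step 1: expand (3,3) (f=6, h=2) → closed; open now [(0,5) g=1 f=8, (1,2) g=3 f=8, (1,4) g=1 f=6, (2,2) g=4 f=8, (2,4) g=4 f=8, (3,2) g=5 f=8, (3,4) g=5 f=8, (4,3) g=5 f=6]

expanded=(3,3); open=[(0,5) g=1 f=8, (1,2) g=3 f=8, (1,4) g=1 f=6, (2,2) g=4 f=8, (2,4) g=4 f=8, (3,2) g=5 f=8, (3,4) g=5 f=8, (4,3) g=5 f=6]; closed=[(0,3), (0,4), (1,3), (2,3), (3,3)]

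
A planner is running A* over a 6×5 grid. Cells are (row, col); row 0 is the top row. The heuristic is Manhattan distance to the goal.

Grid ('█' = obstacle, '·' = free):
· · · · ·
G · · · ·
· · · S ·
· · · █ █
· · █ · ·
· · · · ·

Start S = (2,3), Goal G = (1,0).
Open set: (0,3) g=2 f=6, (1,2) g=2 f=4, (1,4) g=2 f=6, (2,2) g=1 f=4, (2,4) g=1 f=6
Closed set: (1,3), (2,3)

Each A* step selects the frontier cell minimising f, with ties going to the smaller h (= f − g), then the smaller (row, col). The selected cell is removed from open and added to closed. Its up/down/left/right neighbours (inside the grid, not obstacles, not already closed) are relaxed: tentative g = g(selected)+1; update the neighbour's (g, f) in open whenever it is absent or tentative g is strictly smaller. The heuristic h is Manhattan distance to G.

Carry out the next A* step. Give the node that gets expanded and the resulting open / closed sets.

step 1: expand (1,2) (f=4, h=2) → closed; open now [(0,2) g=3 f=6, (0,3) g=2 f=6, (1,1) g=3 f=4, (1,4) g=2 f=6, (2,2) g=1 f=4, (2,4) g=1 f=6]

expanded=(1,2); open=[(0,2) g=3 f=6, (0,3) g=2 f=6, (1,1) g=3 f=4, (1,4) g=2 f=6, (2,2) g=1 f=4, (2,4) g=1 f=6]; closed=[(1,2), (1,3), (2,3)]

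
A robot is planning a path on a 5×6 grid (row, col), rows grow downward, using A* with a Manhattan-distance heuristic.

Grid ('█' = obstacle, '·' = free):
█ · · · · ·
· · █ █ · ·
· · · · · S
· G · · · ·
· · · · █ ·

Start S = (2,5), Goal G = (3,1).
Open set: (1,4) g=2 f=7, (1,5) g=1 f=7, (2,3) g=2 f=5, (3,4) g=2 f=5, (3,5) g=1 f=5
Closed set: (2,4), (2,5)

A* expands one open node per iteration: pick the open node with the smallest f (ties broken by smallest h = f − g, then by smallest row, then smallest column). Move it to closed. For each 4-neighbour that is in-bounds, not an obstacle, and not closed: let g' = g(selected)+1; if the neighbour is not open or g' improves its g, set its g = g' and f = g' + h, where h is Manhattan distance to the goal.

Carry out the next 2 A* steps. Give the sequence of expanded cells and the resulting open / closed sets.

order=[(2,3) → (2,2)]; open=[(1,4) g=2 f=7, (1,5) g=1 f=7, (2,1) g=4 f=5, (3,2) g=4 f=5, (3,3) g=3 f=5, (3,4) g=2 f=5, (3,5) g=1 f=5]; closed=[(2,2), (2,3), (2,4), (2,5)]

step 1: expand (2,3) (f=5, h=3) → closed; open now [(1,4) g=2 f=7, (1,5) g=1 f=7, (2,2) g=3 f=5, (3,3) g=3 f=5, (3,4) g=2 f=5, (3,5) g=1 f=5]
step 2: expand (2,2) (f=5, h=2) → closed; open now [(1,4) g=2 f=7, (1,5) g=1 f=7, (2,1) g=4 f=5, (3,2) g=4 f=5, (3,3) g=3 f=5, (3,4) g=2 f=5, (3,5) g=1 f=5]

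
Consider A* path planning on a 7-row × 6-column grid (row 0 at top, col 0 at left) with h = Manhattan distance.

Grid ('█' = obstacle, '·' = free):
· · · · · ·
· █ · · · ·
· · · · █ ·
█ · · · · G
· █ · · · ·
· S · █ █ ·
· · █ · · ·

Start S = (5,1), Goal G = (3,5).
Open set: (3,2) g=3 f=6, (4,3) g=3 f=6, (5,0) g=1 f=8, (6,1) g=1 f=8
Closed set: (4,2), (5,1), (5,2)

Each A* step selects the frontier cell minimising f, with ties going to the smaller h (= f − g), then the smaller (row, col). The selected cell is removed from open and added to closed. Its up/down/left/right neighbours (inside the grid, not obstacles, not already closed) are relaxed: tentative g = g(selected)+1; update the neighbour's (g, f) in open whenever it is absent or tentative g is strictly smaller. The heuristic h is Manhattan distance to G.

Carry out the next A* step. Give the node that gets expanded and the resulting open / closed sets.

expanded=(3,2); open=[(2,2) g=4 f=8, (3,1) g=4 f=8, (3,3) g=4 f=6, (4,3) g=3 f=6, (5,0) g=1 f=8, (6,1) g=1 f=8]; closed=[(3,2), (4,2), (5,1), (5,2)]

step 1: expand (3,2) (f=6, h=3) → closed; open now [(2,2) g=4 f=8, (3,1) g=4 f=8, (3,3) g=4 f=6, (4,3) g=3 f=6, (5,0) g=1 f=8, (6,1) g=1 f=8]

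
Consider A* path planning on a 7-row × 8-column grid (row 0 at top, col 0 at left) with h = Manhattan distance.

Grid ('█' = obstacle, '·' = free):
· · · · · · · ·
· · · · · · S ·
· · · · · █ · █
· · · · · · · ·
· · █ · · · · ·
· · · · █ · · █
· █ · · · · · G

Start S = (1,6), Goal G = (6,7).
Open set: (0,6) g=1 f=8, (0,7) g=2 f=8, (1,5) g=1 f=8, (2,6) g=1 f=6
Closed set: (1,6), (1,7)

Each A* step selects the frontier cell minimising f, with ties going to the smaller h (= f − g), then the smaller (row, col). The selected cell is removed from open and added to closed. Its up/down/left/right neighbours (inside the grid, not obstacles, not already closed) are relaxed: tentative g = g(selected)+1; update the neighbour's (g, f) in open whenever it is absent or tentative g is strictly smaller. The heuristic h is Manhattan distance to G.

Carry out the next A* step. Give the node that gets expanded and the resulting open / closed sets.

step 1: expand (2,6) (f=6, h=5) → closed; open now [(0,6) g=1 f=8, (0,7) g=2 f=8, (1,5) g=1 f=8, (3,6) g=2 f=6]

expanded=(2,6); open=[(0,6) g=1 f=8, (0,7) g=2 f=8, (1,5) g=1 f=8, (3,6) g=2 f=6]; closed=[(1,6), (1,7), (2,6)]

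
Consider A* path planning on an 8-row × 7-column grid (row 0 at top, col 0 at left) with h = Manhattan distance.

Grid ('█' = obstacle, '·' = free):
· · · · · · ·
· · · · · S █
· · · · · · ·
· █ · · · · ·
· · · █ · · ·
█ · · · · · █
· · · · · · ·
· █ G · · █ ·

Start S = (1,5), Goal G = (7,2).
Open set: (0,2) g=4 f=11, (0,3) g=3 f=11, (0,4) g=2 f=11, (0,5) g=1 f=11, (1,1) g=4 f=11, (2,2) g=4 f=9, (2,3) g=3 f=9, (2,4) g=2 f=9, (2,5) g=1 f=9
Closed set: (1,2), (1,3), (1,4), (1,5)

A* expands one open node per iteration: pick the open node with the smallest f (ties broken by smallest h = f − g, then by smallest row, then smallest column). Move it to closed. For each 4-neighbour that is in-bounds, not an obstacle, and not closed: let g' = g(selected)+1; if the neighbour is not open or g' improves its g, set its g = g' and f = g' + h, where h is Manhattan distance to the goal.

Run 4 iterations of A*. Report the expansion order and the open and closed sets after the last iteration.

step 1: expand (2,2) (f=9, h=5) → closed; open now [(0,2) g=4 f=11, (0,3) g=3 f=11, (0,4) g=2 f=11, (0,5) g=1 f=11, (1,1) g=4 f=11, (2,1) g=5 f=11, (2,3) g=3 f=9, (2,4) g=2 f=9, (2,5) g=1 f=9, (3,2) g=5 f=9]
step 2: expand (3,2) (f=9, h=4) → closed; open now [(0,2) g=4 f=11, (0,3) g=3 f=11, (0,4) g=2 f=11, (0,5) g=1 f=11, (1,1) g=4 f=11, (2,1) g=5 f=11, (2,3) g=3 f=9, (2,4) g=2 f=9, (2,5) g=1 f=9, (3,3) g=6 f=11, (4,2) g=6 f=9]
step 3: expand (4,2) (f=9, h=3) → closed; open now [(0,2) g=4 f=11, (0,3) g=3 f=11, (0,4) g=2 f=11, (0,5) g=1 f=11, (1,1) g=4 f=11, (2,1) g=5 f=11, (2,3) g=3 f=9, (2,4) g=2 f=9, (2,5) g=1 f=9, (3,3) g=6 f=11, (4,1) g=7 f=11, (5,2) g=7 f=9]
step 4: expand (5,2) (f=9, h=2) → closed; open now [(0,2) g=4 f=11, (0,3) g=3 f=11, (0,4) g=2 f=11, (0,5) g=1 f=11, (1,1) g=4 f=11, (2,1) g=5 f=11, (2,3) g=3 f=9, (2,4) g=2 f=9, (2,5) g=1 f=9, (3,3) g=6 f=11, (4,1) g=7 f=11, (5,1) g=8 f=11, (5,3) g=8 f=11, (6,2) g=8 f=9]

order=[(2,2) → (3,2) → (4,2) → (5,2)]; open=[(0,2) g=4 f=11, (0,3) g=3 f=11, (0,4) g=2 f=11, (0,5) g=1 f=11, (1,1) g=4 f=11, (2,1) g=5 f=11, (2,3) g=3 f=9, (2,4) g=2 f=9, (2,5) g=1 f=9, (3,3) g=6 f=11, (4,1) g=7 f=11, (5,1) g=8 f=11, (5,3) g=8 f=11, (6,2) g=8 f=9]; closed=[(1,2), (1,3), (1,4), (1,5), (2,2), (3,2), (4,2), (5,2)]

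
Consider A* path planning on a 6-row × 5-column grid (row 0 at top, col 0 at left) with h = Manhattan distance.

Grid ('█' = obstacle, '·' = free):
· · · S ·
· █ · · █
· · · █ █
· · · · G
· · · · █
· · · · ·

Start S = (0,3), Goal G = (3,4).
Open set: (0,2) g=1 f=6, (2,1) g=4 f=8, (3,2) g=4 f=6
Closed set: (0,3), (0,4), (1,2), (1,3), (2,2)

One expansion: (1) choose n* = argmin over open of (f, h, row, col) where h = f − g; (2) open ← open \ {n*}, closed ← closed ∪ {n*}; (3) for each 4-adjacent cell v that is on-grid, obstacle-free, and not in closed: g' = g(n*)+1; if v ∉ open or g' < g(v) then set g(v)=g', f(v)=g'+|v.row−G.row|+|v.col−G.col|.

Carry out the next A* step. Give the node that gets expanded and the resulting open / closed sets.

expanded=(3,2); open=[(0,2) g=1 f=6, (2,1) g=4 f=8, (3,1) g=5 f=8, (3,3) g=5 f=6, (4,2) g=5 f=8]; closed=[(0,3), (0,4), (1,2), (1,3), (2,2), (3,2)]

step 1: expand (3,2) (f=6, h=2) → closed; open now [(0,2) g=1 f=6, (2,1) g=4 f=8, (3,1) g=5 f=8, (3,3) g=5 f=6, (4,2) g=5 f=8]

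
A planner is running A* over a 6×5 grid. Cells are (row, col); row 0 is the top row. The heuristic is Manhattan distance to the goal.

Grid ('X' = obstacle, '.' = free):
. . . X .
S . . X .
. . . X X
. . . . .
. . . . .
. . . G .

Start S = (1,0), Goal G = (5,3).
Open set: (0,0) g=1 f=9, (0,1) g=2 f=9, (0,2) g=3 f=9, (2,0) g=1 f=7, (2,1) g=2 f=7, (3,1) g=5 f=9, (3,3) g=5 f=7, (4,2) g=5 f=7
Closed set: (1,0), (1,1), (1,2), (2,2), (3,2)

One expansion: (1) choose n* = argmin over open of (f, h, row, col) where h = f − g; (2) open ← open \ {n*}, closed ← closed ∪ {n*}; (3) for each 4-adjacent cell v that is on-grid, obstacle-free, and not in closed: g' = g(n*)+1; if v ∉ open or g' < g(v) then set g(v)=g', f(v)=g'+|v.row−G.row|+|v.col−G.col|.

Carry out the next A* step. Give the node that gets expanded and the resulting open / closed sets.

expanded=(3,3); open=[(0,0) g=1 f=9, (0,1) g=2 f=9, (0,2) g=3 f=9, (2,0) g=1 f=7, (2,1) g=2 f=7, (3,1) g=5 f=9, (3,4) g=6 f=9, (4,2) g=5 f=7, (4,3) g=6 f=7]; closed=[(1,0), (1,1), (1,2), (2,2), (3,2), (3,3)]

step 1: expand (3,3) (f=7, h=2) → closed; open now [(0,0) g=1 f=9, (0,1) g=2 f=9, (0,2) g=3 f=9, (2,0) g=1 f=7, (2,1) g=2 f=7, (3,1) g=5 f=9, (3,4) g=6 f=9, (4,2) g=5 f=7, (4,3) g=6 f=7]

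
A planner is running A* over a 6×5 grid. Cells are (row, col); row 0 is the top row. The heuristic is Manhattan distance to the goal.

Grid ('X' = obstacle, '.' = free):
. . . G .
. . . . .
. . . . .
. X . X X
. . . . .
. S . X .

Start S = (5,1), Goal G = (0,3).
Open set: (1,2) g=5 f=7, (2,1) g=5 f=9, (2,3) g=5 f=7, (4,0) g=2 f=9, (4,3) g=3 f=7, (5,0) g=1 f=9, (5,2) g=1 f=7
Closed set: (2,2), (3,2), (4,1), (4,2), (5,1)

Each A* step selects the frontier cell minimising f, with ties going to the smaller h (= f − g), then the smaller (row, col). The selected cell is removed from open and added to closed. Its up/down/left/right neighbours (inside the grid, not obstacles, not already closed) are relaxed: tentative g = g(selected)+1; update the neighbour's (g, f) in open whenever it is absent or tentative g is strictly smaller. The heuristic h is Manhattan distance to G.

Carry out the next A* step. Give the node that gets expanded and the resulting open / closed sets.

step 1: expand (1,2) (f=7, h=2) → closed; open now [(0,2) g=6 f=7, (1,1) g=6 f=9, (1,3) g=6 f=7, (2,1) g=5 f=9, (2,3) g=5 f=7, (4,0) g=2 f=9, (4,3) g=3 f=7, (5,0) g=1 f=9, (5,2) g=1 f=7]

expanded=(1,2); open=[(0,2) g=6 f=7, (1,1) g=6 f=9, (1,3) g=6 f=7, (2,1) g=5 f=9, (2,3) g=5 f=7, (4,0) g=2 f=9, (4,3) g=3 f=7, (5,0) g=1 f=9, (5,2) g=1 f=7]; closed=[(1,2), (2,2), (3,2), (4,1), (4,2), (5,1)]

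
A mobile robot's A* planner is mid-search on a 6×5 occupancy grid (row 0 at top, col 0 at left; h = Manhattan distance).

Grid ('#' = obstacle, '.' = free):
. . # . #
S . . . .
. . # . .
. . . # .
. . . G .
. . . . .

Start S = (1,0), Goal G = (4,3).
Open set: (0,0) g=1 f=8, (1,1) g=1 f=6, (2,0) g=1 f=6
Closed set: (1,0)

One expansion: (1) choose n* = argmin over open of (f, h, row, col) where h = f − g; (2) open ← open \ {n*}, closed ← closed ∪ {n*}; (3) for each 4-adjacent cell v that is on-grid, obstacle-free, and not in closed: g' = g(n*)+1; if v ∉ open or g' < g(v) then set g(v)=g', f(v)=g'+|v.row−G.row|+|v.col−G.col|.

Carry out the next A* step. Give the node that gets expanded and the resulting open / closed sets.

step 1: expand (1,1) (f=6, h=5) → closed; open now [(0,0) g=1 f=8, (0,1) g=2 f=8, (1,2) g=2 f=6, (2,0) g=1 f=6, (2,1) g=2 f=6]

expanded=(1,1); open=[(0,0) g=1 f=8, (0,1) g=2 f=8, (1,2) g=2 f=6, (2,0) g=1 f=6, (2,1) g=2 f=6]; closed=[(1,0), (1,1)]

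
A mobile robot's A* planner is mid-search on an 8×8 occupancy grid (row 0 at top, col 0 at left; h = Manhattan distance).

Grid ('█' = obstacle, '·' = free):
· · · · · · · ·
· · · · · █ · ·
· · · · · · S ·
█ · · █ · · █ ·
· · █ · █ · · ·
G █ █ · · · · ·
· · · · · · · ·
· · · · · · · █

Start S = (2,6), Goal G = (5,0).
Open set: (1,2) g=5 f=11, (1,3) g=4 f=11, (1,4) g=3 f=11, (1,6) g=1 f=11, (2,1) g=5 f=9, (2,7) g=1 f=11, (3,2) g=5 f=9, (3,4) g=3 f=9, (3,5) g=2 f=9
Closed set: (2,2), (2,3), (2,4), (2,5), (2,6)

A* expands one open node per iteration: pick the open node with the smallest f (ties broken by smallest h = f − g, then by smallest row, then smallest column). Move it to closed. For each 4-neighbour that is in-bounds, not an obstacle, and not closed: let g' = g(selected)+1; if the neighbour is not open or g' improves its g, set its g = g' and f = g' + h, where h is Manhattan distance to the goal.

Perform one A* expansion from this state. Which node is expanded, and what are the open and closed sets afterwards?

expanded=(2,1); open=[(1,1) g=6 f=11, (1,2) g=5 f=11, (1,3) g=4 f=11, (1,4) g=3 f=11, (1,6) g=1 f=11, (2,0) g=6 f=9, (2,7) g=1 f=11, (3,1) g=6 f=9, (3,2) g=5 f=9, (3,4) g=3 f=9, (3,5) g=2 f=9]; closed=[(2,1), (2,2), (2,3), (2,4), (2,5), (2,6)]

step 1: expand (2,1) (f=9, h=4) → closed; open now [(1,1) g=6 f=11, (1,2) g=5 f=11, (1,3) g=4 f=11, (1,4) g=3 f=11, (1,6) g=1 f=11, (2,0) g=6 f=9, (2,7) g=1 f=11, (3,1) g=6 f=9, (3,2) g=5 f=9, (3,4) g=3 f=9, (3,5) g=2 f=9]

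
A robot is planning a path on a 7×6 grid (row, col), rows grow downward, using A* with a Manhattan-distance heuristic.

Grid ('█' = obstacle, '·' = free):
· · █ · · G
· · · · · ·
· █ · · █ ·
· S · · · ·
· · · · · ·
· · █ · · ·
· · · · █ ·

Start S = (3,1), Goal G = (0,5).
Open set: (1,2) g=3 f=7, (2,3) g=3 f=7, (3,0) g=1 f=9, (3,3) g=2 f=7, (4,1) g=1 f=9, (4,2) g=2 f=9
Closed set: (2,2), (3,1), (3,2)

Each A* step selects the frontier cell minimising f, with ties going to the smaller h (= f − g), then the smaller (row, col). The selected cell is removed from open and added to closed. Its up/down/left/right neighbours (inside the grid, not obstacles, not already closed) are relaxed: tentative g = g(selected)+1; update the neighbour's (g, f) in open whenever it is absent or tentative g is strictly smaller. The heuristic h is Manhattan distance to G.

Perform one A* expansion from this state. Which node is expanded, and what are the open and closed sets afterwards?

step 1: expand (1,2) (f=7, h=4) → closed; open now [(1,1) g=4 f=9, (1,3) g=4 f=7, (2,3) g=3 f=7, (3,0) g=1 f=9, (3,3) g=2 f=7, (4,1) g=1 f=9, (4,2) g=2 f=9]

expanded=(1,2); open=[(1,1) g=4 f=9, (1,3) g=4 f=7, (2,3) g=3 f=7, (3,0) g=1 f=9, (3,3) g=2 f=7, (4,1) g=1 f=9, (4,2) g=2 f=9]; closed=[(1,2), (2,2), (3,1), (3,2)]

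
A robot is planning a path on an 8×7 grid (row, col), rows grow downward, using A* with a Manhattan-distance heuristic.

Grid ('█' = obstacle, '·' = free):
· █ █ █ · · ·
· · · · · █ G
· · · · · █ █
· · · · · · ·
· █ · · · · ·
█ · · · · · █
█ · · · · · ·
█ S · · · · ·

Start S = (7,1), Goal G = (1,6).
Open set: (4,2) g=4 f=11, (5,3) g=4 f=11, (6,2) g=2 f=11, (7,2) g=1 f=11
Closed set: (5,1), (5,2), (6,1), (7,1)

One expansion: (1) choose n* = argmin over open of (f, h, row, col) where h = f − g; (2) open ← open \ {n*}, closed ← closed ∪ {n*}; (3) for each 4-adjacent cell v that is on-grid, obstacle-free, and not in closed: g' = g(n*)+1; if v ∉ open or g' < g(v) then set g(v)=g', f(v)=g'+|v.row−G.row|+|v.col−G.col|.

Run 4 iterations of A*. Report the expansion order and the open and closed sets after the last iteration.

order=[(4,2) → (3,2) → (2,2) → (1,2)]; open=[(1,1) g=8 f=13, (1,3) g=8 f=11, (2,1) g=7 f=13, (2,3) g=7 f=11, (3,1) g=6 f=13, (3,3) g=6 f=11, (4,3) g=5 f=11, (5,3) g=4 f=11, (6,2) g=2 f=11, (7,2) g=1 f=11]; closed=[(1,2), (2,2), (3,2), (4,2), (5,1), (5,2), (6,1), (7,1)]

step 1: expand (4,2) (f=11, h=7) → closed; open now [(3,2) g=5 f=11, (4,3) g=5 f=11, (5,3) g=4 f=11, (6,2) g=2 f=11, (7,2) g=1 f=11]
step 2: expand (3,2) (f=11, h=6) → closed; open now [(2,2) g=6 f=11, (3,1) g=6 f=13, (3,3) g=6 f=11, (4,3) g=5 f=11, (5,3) g=4 f=11, (6,2) g=2 f=11, (7,2) g=1 f=11]
step 3: expand (2,2) (f=11, h=5) → closed; open now [(1,2) g=7 f=11, (2,1) g=7 f=13, (2,3) g=7 f=11, (3,1) g=6 f=13, (3,3) g=6 f=11, (4,3) g=5 f=11, (5,3) g=4 f=11, (6,2) g=2 f=11, (7,2) g=1 f=11]
step 4: expand (1,2) (f=11, h=4) → closed; open now [(1,1) g=8 f=13, (1,3) g=8 f=11, (2,1) g=7 f=13, (2,3) g=7 f=11, (3,1) g=6 f=13, (3,3) g=6 f=11, (4,3) g=5 f=11, (5,3) g=4 f=11, (6,2) g=2 f=11, (7,2) g=1 f=11]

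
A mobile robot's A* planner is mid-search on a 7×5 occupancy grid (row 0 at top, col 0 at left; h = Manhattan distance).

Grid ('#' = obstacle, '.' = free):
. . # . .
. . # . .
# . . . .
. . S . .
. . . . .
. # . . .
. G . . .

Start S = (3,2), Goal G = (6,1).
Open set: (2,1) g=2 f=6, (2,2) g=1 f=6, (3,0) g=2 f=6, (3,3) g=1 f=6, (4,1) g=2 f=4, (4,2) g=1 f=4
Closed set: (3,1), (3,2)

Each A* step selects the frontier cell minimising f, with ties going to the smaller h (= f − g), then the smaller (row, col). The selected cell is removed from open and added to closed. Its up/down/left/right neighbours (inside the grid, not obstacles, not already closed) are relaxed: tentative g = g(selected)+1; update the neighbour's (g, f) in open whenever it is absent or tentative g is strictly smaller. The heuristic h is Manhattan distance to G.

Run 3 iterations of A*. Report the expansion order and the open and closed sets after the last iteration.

order=[(4,1) → (4,2) → (5,2)]; open=[(2,1) g=2 f=6, (2,2) g=1 f=6, (3,0) g=2 f=6, (3,3) g=1 f=6, (4,0) g=3 f=6, (4,3) g=2 f=6, (5,3) g=3 f=6, (6,2) g=3 f=4]; closed=[(3,1), (3,2), (4,1), (4,2), (5,2)]

step 1: expand (4,1) (f=4, h=2) → closed; open now [(2,1) g=2 f=6, (2,2) g=1 f=6, (3,0) g=2 f=6, (3,3) g=1 f=6, (4,0) g=3 f=6, (4,2) g=1 f=4]
step 2: expand (4,2) (f=4, h=3) → closed; open now [(2,1) g=2 f=6, (2,2) g=1 f=6, (3,0) g=2 f=6, (3,3) g=1 f=6, (4,0) g=3 f=6, (4,3) g=2 f=6, (5,2) g=2 f=4]
step 3: expand (5,2) (f=4, h=2) → closed; open now [(2,1) g=2 f=6, (2,2) g=1 f=6, (3,0) g=2 f=6, (3,3) g=1 f=6, (4,0) g=3 f=6, (4,3) g=2 f=6, (5,3) g=3 f=6, (6,2) g=3 f=4]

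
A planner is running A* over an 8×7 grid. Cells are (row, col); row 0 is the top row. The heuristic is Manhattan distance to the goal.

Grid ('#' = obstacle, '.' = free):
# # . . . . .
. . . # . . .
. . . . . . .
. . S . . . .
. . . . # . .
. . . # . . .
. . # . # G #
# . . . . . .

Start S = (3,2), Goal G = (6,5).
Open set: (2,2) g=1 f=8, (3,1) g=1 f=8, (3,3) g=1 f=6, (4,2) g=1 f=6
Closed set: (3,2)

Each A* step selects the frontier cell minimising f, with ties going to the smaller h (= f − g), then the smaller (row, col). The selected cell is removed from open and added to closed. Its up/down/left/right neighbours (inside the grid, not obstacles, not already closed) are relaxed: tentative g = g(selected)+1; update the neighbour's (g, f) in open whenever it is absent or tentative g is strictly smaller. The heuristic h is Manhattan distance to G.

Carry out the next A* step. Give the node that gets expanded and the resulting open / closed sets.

step 1: expand (3,3) (f=6, h=5) → closed; open now [(2,2) g=1 f=8, (2,3) g=2 f=8, (3,1) g=1 f=8, (3,4) g=2 f=6, (4,2) g=1 f=6, (4,3) g=2 f=6]

expanded=(3,3); open=[(2,2) g=1 f=8, (2,3) g=2 f=8, (3,1) g=1 f=8, (3,4) g=2 f=6, (4,2) g=1 f=6, (4,3) g=2 f=6]; closed=[(3,2), (3,3)]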